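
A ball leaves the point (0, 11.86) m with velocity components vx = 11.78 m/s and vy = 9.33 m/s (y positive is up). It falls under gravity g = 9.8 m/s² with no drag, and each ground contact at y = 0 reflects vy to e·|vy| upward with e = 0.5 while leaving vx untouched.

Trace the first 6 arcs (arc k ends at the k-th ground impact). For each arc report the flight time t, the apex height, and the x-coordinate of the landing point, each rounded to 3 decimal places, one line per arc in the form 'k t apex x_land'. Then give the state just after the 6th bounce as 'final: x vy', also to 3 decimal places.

Arc 1: start y=11.860, vy=9.330 → t=2.776, apex=16.301, x_land=32.701, impact vy=-17.875
  bounce: vy ← 0.5·17.875 = 8.937
Arc 2: start y=0.000, vy=8.937 → t=1.824, apex=4.075, x_land=54.187, impact vy=-8.937
  bounce: vy ← 0.5·8.937 = 4.469
Arc 3: start y=0.000, vy=4.469 → t=0.912, apex=1.019, x_land=64.930, impact vy=-4.469
  bounce: vy ← 0.5·4.469 = 2.234
Arc 4: start y=0.000, vy=2.234 → t=0.456, apex=0.255, x_land=70.302, impact vy=-2.234
  bounce: vy ← 0.5·2.234 = 1.117
Arc 5: start y=0.000, vy=1.117 → t=0.228, apex=0.064, x_land=72.988, impact vy=-1.117
  bounce: vy ← 0.5·1.117 = 0.559
Arc 6: start y=0.000, vy=0.559 → t=0.114, apex=0.016, x_land=74.331, impact vy=-0.559
  bounce: vy ← 0.5·0.559 = 0.279

1 2.776 16.301 32.701
2 1.824 4.075 54.187
3 0.912 1.019 64.930
4 0.456 0.255 70.302
5 0.228 0.064 72.988
6 0.114 0.016 74.331
final: 74.331 0.279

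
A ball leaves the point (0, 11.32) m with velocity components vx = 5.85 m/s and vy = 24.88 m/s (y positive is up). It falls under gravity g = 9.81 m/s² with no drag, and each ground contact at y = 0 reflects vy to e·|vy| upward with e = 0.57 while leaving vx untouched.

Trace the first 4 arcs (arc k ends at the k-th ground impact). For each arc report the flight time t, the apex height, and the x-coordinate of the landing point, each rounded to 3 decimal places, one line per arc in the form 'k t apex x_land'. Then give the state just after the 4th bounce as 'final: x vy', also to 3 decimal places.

Arc 1: start y=11.320, vy=24.880 → t=5.493, apex=42.870, x_land=32.131, impact vy=-29.002
  bounce: vy ← 0.57·29.002 = 16.531
Arc 2: start y=0.000, vy=16.531 → t=3.370, apex=13.929, x_land=51.847, impact vy=-16.531
  bounce: vy ← 0.57·16.531 = 9.423
Arc 3: start y=0.000, vy=9.423 → t=1.921, apex=4.525, x_land=63.086, impact vy=-9.423
  bounce: vy ← 0.57·9.423 = 5.371
Arc 4: start y=0.000, vy=5.371 → t=1.095, apex=1.470, x_land=69.491, impact vy=-5.371
  bounce: vy ← 0.57·5.371 = 3.061

1 5.493 42.870 32.131
2 3.370 13.929 51.847
3 1.921 4.525 63.086
4 1.095 1.470 69.491
final: 69.491 3.061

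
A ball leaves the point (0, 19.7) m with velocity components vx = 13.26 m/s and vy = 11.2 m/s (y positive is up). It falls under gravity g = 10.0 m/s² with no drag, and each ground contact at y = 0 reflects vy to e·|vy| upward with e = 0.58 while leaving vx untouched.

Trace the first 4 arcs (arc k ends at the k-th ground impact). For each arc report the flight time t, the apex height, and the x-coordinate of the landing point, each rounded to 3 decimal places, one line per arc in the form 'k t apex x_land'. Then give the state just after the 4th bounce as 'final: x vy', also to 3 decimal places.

1 3.399 25.972 45.072
2 2.644 8.737 80.129
3 1.533 2.939 100.462
4 0.889 0.989 112.255
final: 112.255 2.579

Arc 1: start y=19.700, vy=11.200 → t=3.399, apex=25.972, x_land=45.072, impact vy=-22.791
  bounce: vy ← 0.58·22.791 = 13.219
Arc 2: start y=0.000, vy=13.219 → t=2.644, apex=8.737, x_land=80.129, impact vy=-13.219
  bounce: vy ← 0.58·13.219 = 7.667
Arc 3: start y=0.000, vy=7.667 → t=1.533, apex=2.939, x_land=100.462, impact vy=-7.667
  bounce: vy ← 0.58·7.667 = 4.447
Arc 4: start y=0.000, vy=4.447 → t=0.889, apex=0.989, x_land=112.255, impact vy=-4.447
  bounce: vy ← 0.58·4.447 = 2.579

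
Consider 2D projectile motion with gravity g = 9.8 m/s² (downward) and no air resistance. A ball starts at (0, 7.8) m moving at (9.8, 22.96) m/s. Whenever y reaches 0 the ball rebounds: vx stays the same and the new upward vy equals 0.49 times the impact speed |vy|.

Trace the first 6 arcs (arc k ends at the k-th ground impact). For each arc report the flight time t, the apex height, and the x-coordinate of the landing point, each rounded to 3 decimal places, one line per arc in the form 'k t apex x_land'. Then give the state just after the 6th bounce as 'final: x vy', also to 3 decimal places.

1 5.004 34.696 49.038
2 2.608 8.331 74.594
3 1.278 2.000 87.116
4 0.626 0.480 93.252
5 0.307 0.115 96.259
6 0.150 0.028 97.732
final: 97.732 0.361

Arc 1: start y=7.800, vy=22.960 → t=5.004, apex=34.696, x_land=49.038, impact vy=-26.078
  bounce: vy ← 0.49·26.078 = 12.778
Arc 2: start y=0.000, vy=12.778 → t=2.608, apex=8.331, x_land=74.594, impact vy=-12.778
  bounce: vy ← 0.49·12.778 = 6.261
Arc 3: start y=0.000, vy=6.261 → t=1.278, apex=2.000, x_land=87.116, impact vy=-6.261
  bounce: vy ← 0.49·6.261 = 3.068
Arc 4: start y=0.000, vy=3.068 → t=0.626, apex=0.480, x_land=93.252, impact vy=-3.068
  bounce: vy ← 0.49·3.068 = 1.503
Arc 5: start y=0.000, vy=1.503 → t=0.307, apex=0.115, x_land=96.259, impact vy=-1.503
  bounce: vy ← 0.49·1.503 = 0.737
Arc 6: start y=0.000, vy=0.737 → t=0.150, apex=0.028, x_land=97.732, impact vy=-0.737
  bounce: vy ← 0.49·0.737 = 0.361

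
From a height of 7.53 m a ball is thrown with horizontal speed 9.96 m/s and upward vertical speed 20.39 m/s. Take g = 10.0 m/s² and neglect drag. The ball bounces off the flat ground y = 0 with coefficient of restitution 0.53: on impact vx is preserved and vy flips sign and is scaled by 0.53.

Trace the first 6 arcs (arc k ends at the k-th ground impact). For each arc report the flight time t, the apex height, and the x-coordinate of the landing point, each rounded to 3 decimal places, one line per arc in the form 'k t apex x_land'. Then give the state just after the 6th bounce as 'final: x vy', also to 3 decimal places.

Arc 1: start y=7.530, vy=20.390 → t=4.419, apex=28.318, x_land=44.011, impact vy=-23.798
  bounce: vy ← 0.53·23.798 = 12.613
Arc 2: start y=0.000, vy=12.613 → t=2.523, apex=7.954, x_land=69.137, impact vy=-12.613
  bounce: vy ← 0.53·12.613 = 6.685
Arc 3: start y=0.000, vy=6.685 → t=1.337, apex=2.234, x_land=82.453, impact vy=-6.685
  bounce: vy ← 0.53·6.685 = 3.543
Arc 4: start y=0.000, vy=3.543 → t=0.709, apex=0.628, x_land=89.511, impact vy=-3.543
  bounce: vy ← 0.53·3.543 = 1.878
Arc 5: start y=0.000, vy=1.878 → t=0.376, apex=0.176, x_land=93.251, impact vy=-1.878
  bounce: vy ← 0.53·1.878 = 0.995
Arc 6: start y=0.000, vy=0.995 → t=0.199, apex=0.050, x_land=95.234, impact vy=-0.995
  bounce: vy ← 0.53·0.995 = 0.527

1 4.419 28.318 44.011
2 2.523 7.954 69.137
3 1.337 2.234 82.453
4 0.709 0.628 89.511
5 0.376 0.176 93.251
6 0.199 0.050 95.234
final: 95.234 0.527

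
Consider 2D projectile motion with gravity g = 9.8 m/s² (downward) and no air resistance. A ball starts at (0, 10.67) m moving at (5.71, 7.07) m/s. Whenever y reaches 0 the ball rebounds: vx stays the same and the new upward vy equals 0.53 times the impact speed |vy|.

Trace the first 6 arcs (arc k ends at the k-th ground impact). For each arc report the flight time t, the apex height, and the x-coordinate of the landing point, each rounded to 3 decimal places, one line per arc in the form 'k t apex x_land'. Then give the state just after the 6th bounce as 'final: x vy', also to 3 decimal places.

1 2.364 13.220 13.498
2 1.741 3.714 23.440
3 0.923 1.043 28.709
4 0.489 0.293 31.502
5 0.259 0.082 32.982
6 0.137 0.023 33.766
final: 33.766 0.357

Arc 1: start y=10.670, vy=7.070 → t=2.364, apex=13.220, x_land=13.498, impact vy=-16.097
  bounce: vy ← 0.53·16.097 = 8.531
Arc 2: start y=0.000, vy=8.531 → t=1.741, apex=3.714, x_land=23.440, impact vy=-8.531
  bounce: vy ← 0.53·8.531 = 4.522
Arc 3: start y=0.000, vy=4.522 → t=0.923, apex=1.043, x_land=28.709, impact vy=-4.522
  bounce: vy ← 0.53·4.522 = 2.396
Arc 4: start y=0.000, vy=2.396 → t=0.489, apex=0.293, x_land=31.502, impact vy=-2.396
  bounce: vy ← 0.53·2.396 = 1.270
Arc 5: start y=0.000, vy=1.270 → t=0.259, apex=0.082, x_land=32.982, impact vy=-1.270
  bounce: vy ← 0.53·1.270 = 0.673
Arc 6: start y=0.000, vy=0.673 → t=0.137, apex=0.023, x_land=33.766, impact vy=-0.673
  bounce: vy ← 0.53·0.673 = 0.357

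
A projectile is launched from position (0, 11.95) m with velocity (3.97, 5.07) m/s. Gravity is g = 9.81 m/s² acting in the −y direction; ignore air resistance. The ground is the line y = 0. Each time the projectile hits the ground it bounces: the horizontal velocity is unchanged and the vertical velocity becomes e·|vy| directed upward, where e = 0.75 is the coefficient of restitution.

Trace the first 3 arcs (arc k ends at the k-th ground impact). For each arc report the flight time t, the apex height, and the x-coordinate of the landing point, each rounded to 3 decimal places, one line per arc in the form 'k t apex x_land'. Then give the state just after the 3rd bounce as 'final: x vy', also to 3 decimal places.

Arc 1: start y=11.950, vy=5.070 → t=2.161, apex=13.260, x_land=8.579, impact vy=-16.130
  bounce: vy ← 0.75·16.130 = 12.097
Arc 2: start y=0.000, vy=12.097 → t=2.466, apex=7.459, x_land=18.370, impact vy=-12.097
  bounce: vy ← 0.75·12.097 = 9.073
Arc 3: start y=0.000, vy=9.073 → t=1.850, apex=4.196, x_land=25.714, impact vy=-9.073
  bounce: vy ← 0.75·9.073 = 6.805

1 2.161 13.260 8.579
2 2.466 7.459 18.370
3 1.850 4.196 25.714
final: 25.714 6.805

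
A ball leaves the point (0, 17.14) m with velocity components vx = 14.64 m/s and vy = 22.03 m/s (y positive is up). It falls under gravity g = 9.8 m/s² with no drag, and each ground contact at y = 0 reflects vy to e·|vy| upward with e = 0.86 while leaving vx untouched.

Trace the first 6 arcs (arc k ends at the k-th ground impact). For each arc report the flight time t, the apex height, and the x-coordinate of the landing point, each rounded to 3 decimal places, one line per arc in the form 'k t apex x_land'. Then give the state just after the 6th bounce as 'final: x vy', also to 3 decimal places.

1 5.172 41.901 75.721
2 5.030 30.990 149.356
3 4.326 22.920 212.683
4 3.720 16.952 267.143
5 3.199 12.538 313.979
6 2.751 9.273 354.258
final: 354.258 11.594

Arc 1: start y=17.140, vy=22.030 → t=5.172, apex=41.901, x_land=75.721, impact vy=-28.658
  bounce: vy ← 0.86·28.658 = 24.646
Arc 2: start y=0.000, vy=24.646 → t=5.030, apex=30.990, x_land=149.356, impact vy=-24.646
  bounce: vy ← 0.86·24.646 = 21.195
Arc 3: start y=0.000, vy=21.195 → t=4.326, apex=22.920, x_land=212.683, impact vy=-21.195
  bounce: vy ← 0.86·21.195 = 18.228
Arc 4: start y=0.000, vy=18.228 → t=3.720, apex=16.952, x_land=267.143, impact vy=-18.228
  bounce: vy ← 0.86·18.228 = 15.676
Arc 5: start y=0.000, vy=15.676 → t=3.199, apex=12.538, x_land=313.979, impact vy=-15.676
  bounce: vy ← 0.86·15.676 = 13.481
Arc 6: start y=0.000, vy=13.481 → t=2.751, apex=9.273, x_land=354.258, impact vy=-13.481
  bounce: vy ← 0.86·13.481 = 11.594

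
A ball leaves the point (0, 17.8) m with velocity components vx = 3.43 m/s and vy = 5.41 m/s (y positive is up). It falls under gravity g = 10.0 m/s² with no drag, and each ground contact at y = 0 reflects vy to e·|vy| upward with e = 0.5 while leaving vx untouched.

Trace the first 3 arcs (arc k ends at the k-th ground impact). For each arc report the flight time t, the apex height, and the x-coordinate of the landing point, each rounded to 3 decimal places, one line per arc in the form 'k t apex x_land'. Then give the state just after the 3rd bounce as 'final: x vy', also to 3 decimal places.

1 2.504 19.263 8.588
2 1.963 4.816 15.321
3 0.981 1.204 18.687
final: 18.687 2.454

Arc 1: start y=17.800, vy=5.410 → t=2.504, apex=19.263, x_land=8.588, impact vy=-19.628
  bounce: vy ← 0.5·19.628 = 9.814
Arc 2: start y=0.000, vy=9.814 → t=1.963, apex=4.816, x_land=15.321, impact vy=-9.814
  bounce: vy ← 0.5·9.814 = 4.907
Arc 3: start y=0.000, vy=4.907 → t=0.981, apex=1.204, x_land=18.687, impact vy=-4.907
  bounce: vy ← 0.5·4.907 = 2.454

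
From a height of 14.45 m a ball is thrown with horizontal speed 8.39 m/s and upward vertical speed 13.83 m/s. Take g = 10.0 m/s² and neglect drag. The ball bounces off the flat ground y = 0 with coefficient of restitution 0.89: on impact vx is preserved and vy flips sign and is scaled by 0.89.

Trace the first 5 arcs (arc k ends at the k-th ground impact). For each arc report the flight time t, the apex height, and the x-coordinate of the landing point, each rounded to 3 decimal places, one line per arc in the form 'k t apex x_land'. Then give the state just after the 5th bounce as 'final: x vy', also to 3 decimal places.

1 3.575 24.013 29.990
2 3.901 19.021 62.718
3 3.472 15.067 91.847
4 3.090 11.934 117.771
5 2.750 9.453 140.843
final: 140.843 12.237

Arc 1: start y=14.450, vy=13.830 → t=3.575, apex=24.013, x_land=29.990, impact vy=-21.915
  bounce: vy ← 0.89·21.915 = 19.504
Arc 2: start y=0.000, vy=19.504 → t=3.901, apex=19.021, x_land=62.718, impact vy=-19.504
  bounce: vy ← 0.89·19.504 = 17.359
Arc 3: start y=0.000, vy=17.359 → t=3.472, apex=15.067, x_land=91.847, impact vy=-17.359
  bounce: vy ← 0.89·17.359 = 15.449
Arc 4: start y=0.000, vy=15.449 → t=3.090, apex=11.934, x_land=117.771, impact vy=-15.449
  bounce: vy ← 0.89·15.449 = 13.750
Arc 5: start y=0.000, vy=13.750 → t=2.750, apex=9.453, x_land=140.843, impact vy=-13.750
  bounce: vy ← 0.89·13.750 = 12.237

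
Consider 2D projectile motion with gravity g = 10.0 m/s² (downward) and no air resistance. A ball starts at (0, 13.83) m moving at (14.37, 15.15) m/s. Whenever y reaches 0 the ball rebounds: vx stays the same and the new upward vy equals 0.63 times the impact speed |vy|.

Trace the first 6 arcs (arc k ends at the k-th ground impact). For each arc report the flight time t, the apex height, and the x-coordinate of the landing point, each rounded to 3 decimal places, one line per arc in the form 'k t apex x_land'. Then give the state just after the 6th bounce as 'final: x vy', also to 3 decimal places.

Arc 1: start y=13.830, vy=15.150 → t=3.765, apex=25.306, x_land=54.099, impact vy=-22.497
  bounce: vy ← 0.63·22.497 = 14.173
Arc 2: start y=0.000, vy=14.173 → t=2.835, apex=10.044, x_land=94.833, impact vy=-14.173
  bounce: vy ← 0.63·14.173 = 8.929
Arc 3: start y=0.000, vy=8.929 → t=1.786, apex=3.986, x_land=120.495, impact vy=-8.929
  bounce: vy ← 0.63·8.929 = 5.625
Arc 4: start y=0.000, vy=5.625 → t=1.125, apex=1.582, x_land=136.662, impact vy=-5.625
  bounce: vy ← 0.63·5.625 = 3.544
Arc 5: start y=0.000, vy=3.544 → t=0.709, apex=0.628, x_land=146.848, impact vy=-3.544
  bounce: vy ← 0.63·3.544 = 2.233
Arc 6: start y=0.000, vy=2.233 → t=0.447, apex=0.249, x_land=153.265, impact vy=-2.233
  bounce: vy ← 0.63·2.233 = 1.407

1 3.765 25.306 54.099
2 2.835 10.044 94.833
3 1.786 3.986 120.495
4 1.125 1.582 136.662
5 0.709 0.628 146.848
6 0.447 0.249 153.265
final: 153.265 1.407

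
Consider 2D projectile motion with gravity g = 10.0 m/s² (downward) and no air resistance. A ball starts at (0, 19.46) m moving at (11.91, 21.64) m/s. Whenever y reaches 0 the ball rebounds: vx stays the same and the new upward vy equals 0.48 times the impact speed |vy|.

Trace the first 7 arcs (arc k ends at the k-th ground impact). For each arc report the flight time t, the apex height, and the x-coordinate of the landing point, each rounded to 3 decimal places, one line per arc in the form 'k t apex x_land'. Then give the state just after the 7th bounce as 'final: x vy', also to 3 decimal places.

1 5.092 42.874 60.649
2 2.811 9.878 94.130
3 1.349 2.276 110.201
4 0.648 0.524 117.915
5 0.311 0.121 121.618
6 0.149 0.028 123.395
7 0.072 0.006 124.248
final: 124.248 0.172

Arc 1: start y=19.460, vy=21.640 → t=5.092, apex=42.874, x_land=60.649, impact vy=-29.283
  bounce: vy ← 0.48·29.283 = 14.056
Arc 2: start y=0.000, vy=14.056 → t=2.811, apex=9.878, x_land=94.130, impact vy=-14.056
  bounce: vy ← 0.48·14.056 = 6.747
Arc 3: start y=0.000, vy=6.747 → t=1.349, apex=2.276, x_land=110.201, impact vy=-6.747
  bounce: vy ← 0.48·6.747 = 3.238
Arc 4: start y=0.000, vy=3.238 → t=0.648, apex=0.524, x_land=117.915, impact vy=-3.238
  bounce: vy ← 0.48·3.238 = 1.554
Arc 5: start y=0.000, vy=1.554 → t=0.311, apex=0.121, x_land=121.618, impact vy=-1.554
  bounce: vy ← 0.48·1.554 = 0.746
Arc 6: start y=0.000, vy=0.746 → t=0.149, apex=0.028, x_land=123.395, impact vy=-0.746
  bounce: vy ← 0.48·0.746 = 0.358
Arc 7: start y=0.000, vy=0.358 → t=0.072, apex=0.006, x_land=124.248, impact vy=-0.358
  bounce: vy ← 0.48·0.358 = 0.172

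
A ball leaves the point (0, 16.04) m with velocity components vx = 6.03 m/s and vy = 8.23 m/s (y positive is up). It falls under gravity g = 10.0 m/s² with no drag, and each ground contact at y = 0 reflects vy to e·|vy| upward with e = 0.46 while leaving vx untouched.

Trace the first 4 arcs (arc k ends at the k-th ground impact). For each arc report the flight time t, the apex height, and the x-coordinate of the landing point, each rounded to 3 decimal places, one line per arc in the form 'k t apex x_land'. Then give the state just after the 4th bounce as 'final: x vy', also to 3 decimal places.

1 2.794 19.427 16.849
2 1.813 4.111 27.784
3 0.834 0.870 32.814
4 0.384 0.184 35.128
final: 35.128 0.883

Arc 1: start y=16.040, vy=8.230 → t=2.794, apex=19.427, x_land=16.849, impact vy=-19.711
  bounce: vy ← 0.46·19.711 = 9.067
Arc 2: start y=0.000, vy=9.067 → t=1.813, apex=4.111, x_land=27.784, impact vy=-9.067
  bounce: vy ← 0.46·9.067 = 4.171
Arc 3: start y=0.000, vy=4.171 → t=0.834, apex=0.870, x_land=32.814, impact vy=-4.171
  bounce: vy ← 0.46·4.171 = 1.919
Arc 4: start y=0.000, vy=1.919 → t=0.384, apex=0.184, x_land=35.128, impact vy=-1.919
  bounce: vy ← 0.46·1.919 = 0.883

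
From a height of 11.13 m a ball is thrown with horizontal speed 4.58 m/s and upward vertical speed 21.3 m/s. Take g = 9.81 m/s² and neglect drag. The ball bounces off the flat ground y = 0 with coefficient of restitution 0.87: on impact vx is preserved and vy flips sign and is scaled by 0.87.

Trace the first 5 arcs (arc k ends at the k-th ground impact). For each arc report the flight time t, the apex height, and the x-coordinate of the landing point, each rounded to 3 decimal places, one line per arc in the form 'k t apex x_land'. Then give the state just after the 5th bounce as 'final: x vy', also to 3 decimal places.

Arc 1: start y=11.130, vy=21.300 → t=4.814, apex=34.254, x_land=22.048, impact vy=-25.924
  bounce: vy ← 0.87·25.924 = 22.554
Arc 2: start y=0.000, vy=22.554 → t=4.598, apex=25.927, x_land=43.107, impact vy=-22.554
  bounce: vy ← 0.87·22.554 = 19.622
Arc 3: start y=0.000, vy=19.622 → t=4.000, apex=19.624, x_land=61.429, impact vy=-19.622
  bounce: vy ← 0.87·19.622 = 17.071
Arc 4: start y=0.000, vy=17.071 → t=3.480, apex=14.853, x_land=77.369, impact vy=-17.071
  bounce: vy ← 0.87·17.071 = 14.852
Arc 5: start y=0.000, vy=14.852 → t=3.028, apex=11.243, x_land=91.237, impact vy=-14.852
  bounce: vy ← 0.87·14.852 = 12.921

1 4.814 34.254 22.048
2 4.598 25.927 43.107
3 4.000 19.624 61.429
4 3.480 14.853 77.369
5 3.028 11.243 91.237
final: 91.237 12.921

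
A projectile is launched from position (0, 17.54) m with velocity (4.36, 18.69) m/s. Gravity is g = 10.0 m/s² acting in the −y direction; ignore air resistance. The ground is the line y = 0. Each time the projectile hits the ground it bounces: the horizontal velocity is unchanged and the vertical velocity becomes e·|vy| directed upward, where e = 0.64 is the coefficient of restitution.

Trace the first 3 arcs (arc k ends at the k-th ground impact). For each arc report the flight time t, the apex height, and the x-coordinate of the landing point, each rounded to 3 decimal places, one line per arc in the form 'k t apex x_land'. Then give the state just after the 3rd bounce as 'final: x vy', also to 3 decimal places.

1 4.515 35.006 19.685
2 3.387 14.338 34.452
3 2.168 5.873 43.903
final: 43.903 6.936

Arc 1: start y=17.540, vy=18.690 → t=4.515, apex=35.006, x_land=19.685, impact vy=-26.460
  bounce: vy ← 0.64·26.460 = 16.934
Arc 2: start y=0.000, vy=16.934 → t=3.387, apex=14.338, x_land=34.452, impact vy=-16.934
  bounce: vy ← 0.64·16.934 = 10.838
Arc 3: start y=0.000, vy=10.838 → t=2.168, apex=5.873, x_land=43.903, impact vy=-10.838
  bounce: vy ← 0.64·10.838 = 6.936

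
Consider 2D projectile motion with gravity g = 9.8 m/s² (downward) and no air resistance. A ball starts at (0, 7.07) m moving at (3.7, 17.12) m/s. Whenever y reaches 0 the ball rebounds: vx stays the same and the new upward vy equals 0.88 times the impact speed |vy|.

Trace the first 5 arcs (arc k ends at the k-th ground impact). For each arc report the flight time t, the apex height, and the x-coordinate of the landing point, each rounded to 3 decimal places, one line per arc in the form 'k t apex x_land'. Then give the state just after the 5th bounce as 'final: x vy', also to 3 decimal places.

Arc 1: start y=7.070, vy=17.120 → t=3.867, apex=22.024, x_land=14.308, impact vy=-20.777
  bounce: vy ← 0.88·20.777 = 18.283
Arc 2: start y=0.000, vy=18.283 → t=3.731, apex=17.055, x_land=28.114, impact vy=-18.283
  bounce: vy ← 0.88·18.283 = 16.089
Arc 3: start y=0.000, vy=16.089 → t=3.284, apex=13.208, x_land=40.263, impact vy=-16.089
  bounce: vy ← 0.88·16.089 = 14.159
Arc 4: start y=0.000, vy=14.159 → t=2.890, apex=10.228, x_land=50.954, impact vy=-14.159
  bounce: vy ← 0.88·14.159 = 12.460
Arc 5: start y=0.000, vy=12.460 → t=2.543, apex=7.921, x_land=60.362, impact vy=-12.460
  bounce: vy ← 0.88·12.460 = 10.964

1 3.867 22.024 14.308
2 3.731 17.055 28.114
3 3.284 13.208 40.263
4 2.890 10.228 50.954
5 2.543 7.921 60.362
final: 60.362 10.964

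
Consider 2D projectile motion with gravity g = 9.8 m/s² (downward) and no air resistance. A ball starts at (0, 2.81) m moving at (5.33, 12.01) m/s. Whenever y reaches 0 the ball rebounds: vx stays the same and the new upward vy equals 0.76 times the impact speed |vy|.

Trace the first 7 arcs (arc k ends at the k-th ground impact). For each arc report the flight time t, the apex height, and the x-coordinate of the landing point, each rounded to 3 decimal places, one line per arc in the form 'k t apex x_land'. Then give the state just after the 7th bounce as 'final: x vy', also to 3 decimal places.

1 2.666 10.169 14.210
2 2.190 5.874 25.882
3 1.664 3.393 34.752
4 1.265 1.960 41.493
5 0.961 1.132 46.616
6 0.731 0.654 50.510
7 0.555 0.378 53.469
final: 53.469 2.068

Arc 1: start y=2.810, vy=12.010 → t=2.666, apex=10.169, x_land=14.210, impact vy=-14.118
  bounce: vy ← 0.76·14.118 = 10.730
Arc 2: start y=0.000, vy=10.730 → t=2.190, apex=5.874, x_land=25.882, impact vy=-10.730
  bounce: vy ← 0.76·10.730 = 8.155
Arc 3: start y=0.000, vy=8.155 → t=1.664, apex=3.393, x_land=34.752, impact vy=-8.155
  bounce: vy ← 0.76·8.155 = 6.197
Arc 4: start y=0.000, vy=6.197 → t=1.265, apex=1.960, x_land=41.493, impact vy=-6.197
  bounce: vy ← 0.76·6.197 = 4.710
Arc 5: start y=0.000, vy=4.710 → t=0.961, apex=1.132, x_land=46.616, impact vy=-4.710
  bounce: vy ← 0.76·4.710 = 3.580
Arc 6: start y=0.000, vy=3.580 → t=0.731, apex=0.654, x_land=50.510, impact vy=-3.580
  bounce: vy ← 0.76·3.580 = 2.721
Arc 7: start y=0.000, vy=2.721 → t=0.555, apex=0.378, x_land=53.469, impact vy=-2.721
  bounce: vy ← 0.76·2.721 = 2.068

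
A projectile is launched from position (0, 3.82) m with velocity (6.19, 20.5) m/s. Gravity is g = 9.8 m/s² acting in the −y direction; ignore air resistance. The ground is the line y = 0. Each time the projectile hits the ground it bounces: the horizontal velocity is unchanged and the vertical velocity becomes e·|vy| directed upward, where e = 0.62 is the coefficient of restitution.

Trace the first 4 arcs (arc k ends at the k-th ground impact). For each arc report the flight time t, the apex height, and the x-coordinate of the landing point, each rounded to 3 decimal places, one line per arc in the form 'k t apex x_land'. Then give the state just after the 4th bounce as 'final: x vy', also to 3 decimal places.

1 4.362 25.261 27.003
2 2.815 9.710 44.431
3 1.746 3.733 55.236
4 1.082 1.435 61.935
final: 61.935 3.288

Arc 1: start y=3.820, vy=20.500 → t=4.362, apex=25.261, x_land=27.003, impact vy=-22.251
  bounce: vy ← 0.62·22.251 = 13.796
Arc 2: start y=0.000, vy=13.796 → t=2.815, apex=9.710, x_land=44.431, impact vy=-13.796
  bounce: vy ← 0.62·13.796 = 8.553
Arc 3: start y=0.000, vy=8.553 → t=1.746, apex=3.733, x_land=55.236, impact vy=-8.553
  bounce: vy ← 0.62·8.553 = 5.303
Arc 4: start y=0.000, vy=5.303 → t=1.082, apex=1.435, x_land=61.935, impact vy=-5.303
  bounce: vy ← 0.62·5.303 = 3.288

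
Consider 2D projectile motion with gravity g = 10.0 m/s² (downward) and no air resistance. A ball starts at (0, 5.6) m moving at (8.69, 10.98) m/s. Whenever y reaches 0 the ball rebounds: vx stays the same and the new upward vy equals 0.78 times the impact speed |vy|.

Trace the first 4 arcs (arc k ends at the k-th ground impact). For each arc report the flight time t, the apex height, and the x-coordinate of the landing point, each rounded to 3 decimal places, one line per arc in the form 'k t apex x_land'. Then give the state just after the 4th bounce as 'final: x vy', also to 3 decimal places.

Arc 1: start y=5.600, vy=10.980 → t=2.623, apex=11.628, x_land=22.794, impact vy=-15.250
  bounce: vy ← 0.78·15.250 = 11.895
Arc 2: start y=0.000, vy=11.895 → t=2.379, apex=7.074, x_land=43.467, impact vy=-11.895
  bounce: vy ← 0.78·11.895 = 9.278
Arc 3: start y=0.000, vy=9.278 → t=1.856, apex=4.304, x_land=59.592, impact vy=-9.278
  bounce: vy ← 0.78·9.278 = 7.237
Arc 4: start y=0.000, vy=7.237 → t=1.447, apex=2.619, x_land=72.170, impact vy=-7.237
  bounce: vy ← 0.78·7.237 = 5.645

1 2.623 11.628 22.794
2 2.379 7.074 43.467
3 1.856 4.304 59.592
4 1.447 2.619 72.170
final: 72.170 5.645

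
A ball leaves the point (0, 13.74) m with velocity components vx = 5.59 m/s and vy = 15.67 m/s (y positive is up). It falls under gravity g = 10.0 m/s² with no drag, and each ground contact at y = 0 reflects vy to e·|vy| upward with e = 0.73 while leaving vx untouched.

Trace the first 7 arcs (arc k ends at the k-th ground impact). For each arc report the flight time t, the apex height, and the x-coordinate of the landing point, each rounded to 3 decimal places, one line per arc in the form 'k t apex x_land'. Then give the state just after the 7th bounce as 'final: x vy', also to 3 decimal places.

Arc 1: start y=13.740, vy=15.670 → t=3.848, apex=26.017, x_land=21.511, impact vy=-22.811
  bounce: vy ← 0.73·22.811 = 16.652
Arc 2: start y=0.000, vy=16.652 → t=3.330, apex=13.865, x_land=40.128, impact vy=-16.652
  bounce: vy ← 0.73·16.652 = 12.156
Arc 3: start y=0.000, vy=12.156 → t=2.431, apex=7.388, x_land=53.719, impact vy=-12.156
  bounce: vy ← 0.73·12.156 = 8.874
Arc 4: start y=0.000, vy=8.874 → t=1.775, apex=3.937, x_land=63.640, impact vy=-8.874
  bounce: vy ← 0.73·8.874 = 6.478
Arc 5: start y=0.000, vy=6.478 → t=1.296, apex=2.098, x_land=70.882, impact vy=-6.478
  bounce: vy ← 0.73·6.478 = 4.729
Arc 6: start y=0.000, vy=4.729 → t=0.946, apex=1.118, x_land=76.169, impact vy=-4.729
  bounce: vy ← 0.73·4.729 = 3.452
Arc 7: start y=0.000, vy=3.452 → t=0.690, apex=0.596, x_land=80.028, impact vy=-3.452
  bounce: vy ← 0.73·3.452 = 2.520

1 3.848 26.017 21.511
2 3.330 13.865 40.128
3 2.431 7.388 53.719
4 1.775 3.937 63.640
5 1.296 2.098 70.882
6 0.946 1.118 76.169
7 0.690 0.596 80.028
final: 80.028 2.520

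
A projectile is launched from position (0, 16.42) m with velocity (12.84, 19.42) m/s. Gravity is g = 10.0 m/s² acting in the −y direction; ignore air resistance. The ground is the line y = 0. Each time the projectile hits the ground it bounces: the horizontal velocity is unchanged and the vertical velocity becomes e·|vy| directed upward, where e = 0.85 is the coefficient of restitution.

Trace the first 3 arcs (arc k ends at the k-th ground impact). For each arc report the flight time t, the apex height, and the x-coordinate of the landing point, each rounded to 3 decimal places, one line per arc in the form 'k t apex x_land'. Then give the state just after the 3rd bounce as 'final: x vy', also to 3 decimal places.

1 4.598 35.277 59.041
2 4.516 25.488 117.020
3 3.838 18.415 166.303
final: 166.303 16.312

Arc 1: start y=16.420, vy=19.420 → t=4.598, apex=35.277, x_land=59.041, impact vy=-26.562
  bounce: vy ← 0.85·26.562 = 22.578
Arc 2: start y=0.000, vy=22.578 → t=4.516, apex=25.488, x_land=117.020, impact vy=-22.578
  bounce: vy ← 0.85·22.578 = 19.191
Arc 3: start y=0.000, vy=19.191 → t=3.838, apex=18.415, x_land=166.303, impact vy=-19.191
  bounce: vy ← 0.85·19.191 = 16.312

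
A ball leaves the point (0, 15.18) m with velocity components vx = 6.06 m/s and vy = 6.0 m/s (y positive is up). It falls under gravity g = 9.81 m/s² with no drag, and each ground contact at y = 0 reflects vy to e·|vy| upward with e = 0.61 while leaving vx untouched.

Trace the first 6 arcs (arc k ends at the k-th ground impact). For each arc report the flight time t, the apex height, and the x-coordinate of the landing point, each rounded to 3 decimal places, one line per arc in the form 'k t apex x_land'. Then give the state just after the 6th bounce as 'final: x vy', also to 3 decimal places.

Arc 1: start y=15.180, vy=6.000 → t=2.474, apex=17.015, x_land=14.993, impact vy=-18.271
  bounce: vy ← 0.61·18.271 = 11.145
Arc 2: start y=0.000, vy=11.145 → t=2.272, apex=6.331, x_land=28.763, impact vy=-11.145
  bounce: vy ← 0.61·11.145 = 6.799
Arc 3: start y=0.000, vy=6.799 → t=1.386, apex=2.356, x_land=37.162, impact vy=-6.799
  bounce: vy ← 0.61·6.799 = 4.147
Arc 4: start y=0.000, vy=4.147 → t=0.846, apex=0.877, x_land=42.286, impact vy=-4.147
  bounce: vy ← 0.61·4.147 = 2.530
Arc 5: start y=0.000, vy=2.530 → t=0.516, apex=0.326, x_land=45.412, impact vy=-2.530
  bounce: vy ← 0.61·2.530 = 1.543
Arc 6: start y=0.000, vy=1.543 → t=0.315, apex=0.121, x_land=47.318, impact vy=-1.543
  bounce: vy ← 0.61·1.543 = 0.941

1 2.474 17.015 14.993
2 2.272 6.331 28.763
3 1.386 2.356 37.162
4 0.846 0.877 42.286
5 0.516 0.326 45.412
6 0.315 0.121 47.318
final: 47.318 0.941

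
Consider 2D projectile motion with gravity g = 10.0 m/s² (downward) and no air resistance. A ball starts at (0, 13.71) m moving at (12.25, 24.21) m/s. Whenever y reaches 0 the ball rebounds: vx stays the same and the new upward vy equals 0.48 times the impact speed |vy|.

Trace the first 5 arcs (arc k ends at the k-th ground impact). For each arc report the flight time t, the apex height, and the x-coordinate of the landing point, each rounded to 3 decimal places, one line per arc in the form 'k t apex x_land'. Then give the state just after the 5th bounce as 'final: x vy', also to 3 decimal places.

Arc 1: start y=13.710, vy=24.210 → t=5.354, apex=43.016, x_land=65.588, impact vy=-29.331
  bounce: vy ← 0.48·29.331 = 14.079
Arc 2: start y=0.000, vy=14.079 → t=2.816, apex=9.911, x_land=100.082, impact vy=-14.079
  bounce: vy ← 0.48·14.079 = 6.758
Arc 3: start y=0.000, vy=6.758 → t=1.352, apex=2.283, x_land=116.639, impact vy=-6.758
  bounce: vy ← 0.48·6.758 = 3.244
Arc 4: start y=0.000, vy=3.244 → t=0.649, apex=0.526, x_land=124.586, impact vy=-3.244
  bounce: vy ← 0.48·3.244 = 1.557
Arc 5: start y=0.000, vy=1.557 → t=0.311, apex=0.121, x_land=128.401, impact vy=-1.557
  bounce: vy ← 0.48·1.557 = 0.747

1 5.354 43.016 65.588
2 2.816 9.911 100.082
3 1.352 2.283 116.639
4 0.649 0.526 124.586
5 0.311 0.121 128.401
final: 128.401 0.747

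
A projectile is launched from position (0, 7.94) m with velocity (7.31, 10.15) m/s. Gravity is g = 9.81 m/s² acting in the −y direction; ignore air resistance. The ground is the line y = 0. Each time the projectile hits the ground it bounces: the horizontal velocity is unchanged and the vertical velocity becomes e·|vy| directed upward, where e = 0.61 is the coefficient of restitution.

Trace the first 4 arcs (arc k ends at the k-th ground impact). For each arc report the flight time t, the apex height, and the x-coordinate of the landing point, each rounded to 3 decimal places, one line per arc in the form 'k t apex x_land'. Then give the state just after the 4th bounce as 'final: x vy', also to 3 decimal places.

Arc 1: start y=7.940, vy=10.150 → t=2.675, apex=13.191, x_land=19.551, impact vy=-16.087
  bounce: vy ← 0.61·16.087 = 9.813
Arc 2: start y=0.000, vy=9.813 → t=2.001, apex=4.908, x_land=34.176, impact vy=-9.813
  bounce: vy ← 0.61·9.813 = 5.986
Arc 3: start y=0.000, vy=5.986 → t=1.220, apex=1.826, x_land=43.097, impact vy=-5.986
  bounce: vy ← 0.61·5.986 = 3.652
Arc 4: start y=0.000, vy=3.652 → t=0.744, apex=0.680, x_land=48.539, impact vy=-3.652
  bounce: vy ← 0.61·3.652 = 2.227

1 2.675 13.191 19.551
2 2.001 4.908 34.176
3 1.220 1.826 43.097
4 0.744 0.680 48.539
final: 48.539 2.227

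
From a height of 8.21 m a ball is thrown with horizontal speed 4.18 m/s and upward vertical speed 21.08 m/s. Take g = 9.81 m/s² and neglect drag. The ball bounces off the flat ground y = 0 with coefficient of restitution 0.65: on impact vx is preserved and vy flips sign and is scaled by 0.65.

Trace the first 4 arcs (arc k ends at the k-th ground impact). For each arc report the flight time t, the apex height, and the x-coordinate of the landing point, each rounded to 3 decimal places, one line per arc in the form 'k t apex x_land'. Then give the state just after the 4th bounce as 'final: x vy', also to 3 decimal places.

1 4.657 30.859 19.467
2 3.261 13.038 33.096
3 2.119 5.508 41.956
4 1.378 2.327 47.714
final: 47.714 4.392

Arc 1: start y=8.210, vy=21.080 → t=4.657, apex=30.859, x_land=19.467, impact vy=-24.606
  bounce: vy ← 0.65·24.606 = 15.994
Arc 2: start y=0.000, vy=15.994 → t=3.261, apex=13.038, x_land=33.096, impact vy=-15.994
  bounce: vy ← 0.65·15.994 = 10.396
Arc 3: start y=0.000, vy=10.396 → t=2.119, apex=5.508, x_land=41.956, impact vy=-10.396
  bounce: vy ← 0.65·10.396 = 6.757
Arc 4: start y=0.000, vy=6.757 → t=1.378, apex=2.327, x_land=47.714, impact vy=-6.757
  bounce: vy ← 0.65·6.757 = 4.392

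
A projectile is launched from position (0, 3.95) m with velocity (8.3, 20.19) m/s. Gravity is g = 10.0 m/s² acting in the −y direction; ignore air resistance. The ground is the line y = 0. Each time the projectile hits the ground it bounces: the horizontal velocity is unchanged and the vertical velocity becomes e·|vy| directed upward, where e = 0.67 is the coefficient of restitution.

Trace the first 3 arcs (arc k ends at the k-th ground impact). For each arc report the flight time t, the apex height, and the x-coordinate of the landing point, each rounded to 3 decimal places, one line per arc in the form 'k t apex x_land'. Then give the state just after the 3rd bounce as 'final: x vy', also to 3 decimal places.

1 4.225 24.332 35.067
2 2.956 10.923 59.602
3 1.981 4.903 76.041
final: 76.041 6.635

Arc 1: start y=3.950, vy=20.190 → t=4.225, apex=24.332, x_land=35.067, impact vy=-22.060
  bounce: vy ← 0.67·22.060 = 14.780
Arc 2: start y=0.000, vy=14.780 → t=2.956, apex=10.923, x_land=59.602, impact vy=-14.780
  bounce: vy ← 0.67·14.780 = 9.903
Arc 3: start y=0.000, vy=9.903 → t=1.981, apex=4.903, x_land=76.041, impact vy=-9.903
  bounce: vy ← 0.67·9.903 = 6.635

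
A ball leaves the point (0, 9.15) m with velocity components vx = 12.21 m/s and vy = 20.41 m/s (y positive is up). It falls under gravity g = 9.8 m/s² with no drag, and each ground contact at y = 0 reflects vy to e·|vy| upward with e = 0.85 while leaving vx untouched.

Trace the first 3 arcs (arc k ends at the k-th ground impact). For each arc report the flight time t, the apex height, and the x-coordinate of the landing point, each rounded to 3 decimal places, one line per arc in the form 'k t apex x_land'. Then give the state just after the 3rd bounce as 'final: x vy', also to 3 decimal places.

Arc 1: start y=9.150, vy=20.410 → t=4.574, apex=30.403, x_land=55.844, impact vy=-24.411
  bounce: vy ← 0.85·24.411 = 20.750
Arc 2: start y=0.000, vy=20.750 → t=4.235, apex=21.967, x_land=107.548, impact vy=-20.750
  bounce: vy ← 0.85·20.750 = 17.637
Arc 3: start y=0.000, vy=17.637 → t=3.599, apex=15.871, x_land=151.497, impact vy=-17.637
  bounce: vy ← 0.85·17.637 = 14.992

1 4.574 30.403 55.844
2 4.235 21.967 107.548
3 3.599 15.871 151.497
final: 151.497 14.992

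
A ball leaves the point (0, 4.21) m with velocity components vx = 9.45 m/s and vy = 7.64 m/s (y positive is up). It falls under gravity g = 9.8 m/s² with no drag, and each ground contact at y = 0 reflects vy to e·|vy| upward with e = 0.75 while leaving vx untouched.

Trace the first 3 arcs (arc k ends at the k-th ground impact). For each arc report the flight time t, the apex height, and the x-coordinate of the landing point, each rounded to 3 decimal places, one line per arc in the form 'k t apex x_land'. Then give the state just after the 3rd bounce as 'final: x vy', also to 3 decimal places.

Arc 1: start y=4.210, vy=7.640 → t=1.991, apex=7.188, x_land=18.813, impact vy=-11.870
  bounce: vy ← 0.75·11.870 = 8.902
Arc 2: start y=0.000, vy=8.902 → t=1.817, apex=4.043, x_land=35.981, impact vy=-8.902
  bounce: vy ← 0.75·8.902 = 6.677
Arc 3: start y=0.000, vy=6.677 → t=1.363, apex=2.274, x_land=48.857, impact vy=-6.677
  bounce: vy ← 0.75·6.677 = 5.007

1 1.991 7.188 18.813
2 1.817 4.043 35.981
3 1.363 2.274 48.857
final: 48.857 5.007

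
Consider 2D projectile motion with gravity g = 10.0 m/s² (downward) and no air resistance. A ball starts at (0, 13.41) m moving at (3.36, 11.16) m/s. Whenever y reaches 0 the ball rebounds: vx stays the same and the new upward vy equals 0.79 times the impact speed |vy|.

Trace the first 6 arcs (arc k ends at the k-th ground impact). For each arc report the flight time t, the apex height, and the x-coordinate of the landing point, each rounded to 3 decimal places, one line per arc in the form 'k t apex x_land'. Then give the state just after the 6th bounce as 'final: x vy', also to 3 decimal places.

1 3.098 19.637 10.409
2 3.131 12.256 20.929
3 2.474 7.649 29.241
4 1.954 4.774 35.807
5 1.544 2.979 40.994
6 1.220 1.859 45.092
final: 45.092 4.817

Arc 1: start y=13.410, vy=11.160 → t=3.098, apex=19.637, x_land=10.409, impact vy=-19.818
  bounce: vy ← 0.79·19.818 = 15.656
Arc 2: start y=0.000, vy=15.656 → t=3.131, apex=12.256, x_land=20.929, impact vy=-15.656
  bounce: vy ← 0.79·15.656 = 12.368
Arc 3: start y=0.000, vy=12.368 → t=2.474, apex=7.649, x_land=29.241, impact vy=-12.368
  bounce: vy ← 0.79·12.368 = 9.771
Arc 4: start y=0.000, vy=9.771 → t=1.954, apex=4.774, x_land=35.807, impact vy=-9.771
  bounce: vy ← 0.79·9.771 = 7.719
Arc 5: start y=0.000, vy=7.719 → t=1.544, apex=2.979, x_land=40.994, impact vy=-7.719
  bounce: vy ← 0.79·7.719 = 6.098
Arc 6: start y=0.000, vy=6.098 → t=1.220, apex=1.859, x_land=45.092, impact vy=-6.098
  bounce: vy ← 0.79·6.098 = 4.817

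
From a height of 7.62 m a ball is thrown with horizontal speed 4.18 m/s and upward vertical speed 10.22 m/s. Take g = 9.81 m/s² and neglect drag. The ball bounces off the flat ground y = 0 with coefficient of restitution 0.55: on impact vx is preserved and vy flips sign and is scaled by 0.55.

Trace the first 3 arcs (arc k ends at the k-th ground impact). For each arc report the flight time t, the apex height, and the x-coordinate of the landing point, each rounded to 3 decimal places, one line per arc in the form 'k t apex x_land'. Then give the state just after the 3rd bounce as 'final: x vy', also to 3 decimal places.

1 2.666 12.944 11.145
2 1.787 3.915 18.614
3 0.983 1.184 22.722
final: 22.722 2.651

Arc 1: start y=7.620, vy=10.220 → t=2.666, apex=12.944, x_land=11.145, impact vy=-15.936
  bounce: vy ← 0.55·15.936 = 8.765
Arc 2: start y=0.000, vy=8.765 → t=1.787, apex=3.915, x_land=18.614, impact vy=-8.765
  bounce: vy ← 0.55·8.765 = 4.821
Arc 3: start y=0.000, vy=4.821 → t=0.983, apex=1.184, x_land=22.722, impact vy=-4.821
  bounce: vy ← 0.55·4.821 = 2.651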